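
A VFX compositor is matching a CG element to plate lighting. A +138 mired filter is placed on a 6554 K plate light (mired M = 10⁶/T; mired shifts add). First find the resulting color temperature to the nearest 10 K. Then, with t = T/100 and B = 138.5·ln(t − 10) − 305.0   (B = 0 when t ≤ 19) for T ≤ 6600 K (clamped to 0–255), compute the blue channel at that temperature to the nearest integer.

137

M_in = 10⁶/6554 = 152.58; M_out = 152.58 + (+138) = 290.58.
T_out = 10⁶/290.58 = 3441.4 K → 3440 K; t = 34.4.
B = 138.5·ln(34.4 − 10) − 305.0 = 138.5·ln 24.4 − 305.0 = 138.5·3.1946 − 305.0 = 137.450.
Rounded: 137.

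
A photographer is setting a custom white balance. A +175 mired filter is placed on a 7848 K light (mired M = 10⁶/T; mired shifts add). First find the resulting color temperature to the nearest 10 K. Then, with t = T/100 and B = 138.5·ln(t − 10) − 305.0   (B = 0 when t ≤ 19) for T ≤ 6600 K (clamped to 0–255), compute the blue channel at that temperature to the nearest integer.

130

M_in = 10⁶/7848 = 127.42; M_out = 127.42 + (+175) = 302.42.
T_out = 10⁶/302.42 = 3306.6 K → 3310 K; t = 33.1.
B = 138.5·ln(33.1 − 10) − 305.0 = 138.5·ln 23.1 − 305.0 = 138.5·3.1398 − 305.0 = 129.867.
Rounded: 130.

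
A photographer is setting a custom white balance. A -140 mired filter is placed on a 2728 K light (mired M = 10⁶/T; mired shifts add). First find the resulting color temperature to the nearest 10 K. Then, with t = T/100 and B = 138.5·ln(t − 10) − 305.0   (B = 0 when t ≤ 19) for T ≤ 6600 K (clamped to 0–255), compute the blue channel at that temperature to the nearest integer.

M_in = 10⁶/2728 = 366.57; M_out = 366.57 + (-140) = 226.57.
T_out = 10⁶/226.57 = 4413.7 K → 4410 K; t = 44.1.
B = 138.5·ln(44.1 − 10) − 305.0 = 138.5·ln 34.1 − 305.0 = 138.5·3.5293 − 305.0 = 183.808.
Rounded: 184.

184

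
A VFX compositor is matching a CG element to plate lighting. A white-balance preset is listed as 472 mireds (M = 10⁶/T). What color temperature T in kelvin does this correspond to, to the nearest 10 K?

T = 10⁶ / 472 = 2118.64 K → 2120 K.

2120 K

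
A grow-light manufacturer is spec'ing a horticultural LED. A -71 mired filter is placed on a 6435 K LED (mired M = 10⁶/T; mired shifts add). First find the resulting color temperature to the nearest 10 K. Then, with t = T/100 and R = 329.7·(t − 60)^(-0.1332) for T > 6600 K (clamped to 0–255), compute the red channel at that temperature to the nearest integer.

M_in = 10⁶/6435 = 155.40; M_out = 155.40 + (-71) = 84.40.
T_out = 10⁶/84.40 = 11848.3 K → 11850 K; t = 118.5.
R = 329.7·(118.5 − 60)^(-0.1332) = 329.7·58.5^(-0.1332) = 329.7·0.58159 = 191.749.
Rounded: 192.

192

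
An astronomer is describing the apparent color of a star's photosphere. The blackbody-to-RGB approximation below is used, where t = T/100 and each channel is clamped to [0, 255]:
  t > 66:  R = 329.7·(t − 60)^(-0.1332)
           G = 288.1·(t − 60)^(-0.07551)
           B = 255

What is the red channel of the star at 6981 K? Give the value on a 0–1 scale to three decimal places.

0.954

t = 6981/100 = 69.81; the t > 66 branch applies.
R = 329.7·(69.81 − 60)^(-0.1332) = 329.7·9.81^(-0.1332) = 329.7·0.73775 = 243.236.
On a 0–1 scale: 243.236/255 = 0.9539 → 0.954.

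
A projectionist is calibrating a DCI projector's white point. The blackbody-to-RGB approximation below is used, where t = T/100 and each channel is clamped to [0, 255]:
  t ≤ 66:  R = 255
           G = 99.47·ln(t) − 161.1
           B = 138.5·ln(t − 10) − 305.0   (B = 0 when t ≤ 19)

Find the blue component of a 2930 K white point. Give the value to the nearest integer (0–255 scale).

t = 2930/100 = 29.3; the t ≤ 66 branch applies.
B = 138.5·ln(29.3 − 10) − 305.0 = 138.5·ln 19.3 − 305.0 = 138.5·2.9601 − 305.0 = 104.975.
Rounded: 105.

105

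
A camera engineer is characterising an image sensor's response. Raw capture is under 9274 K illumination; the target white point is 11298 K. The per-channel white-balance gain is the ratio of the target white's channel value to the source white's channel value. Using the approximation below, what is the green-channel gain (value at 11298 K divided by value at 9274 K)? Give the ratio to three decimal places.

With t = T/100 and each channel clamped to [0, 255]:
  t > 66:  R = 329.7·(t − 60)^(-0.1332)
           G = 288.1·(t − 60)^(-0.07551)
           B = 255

0.964

At 9274 K (t = 92.74):
  G = 288.1·(92.74 − 60)^(-0.07551) = 288.1·32.74^(-0.07551) = 288.1·0.76842 = 221.381.
At 11298 K (t = 112.98):
  G = 288.1·(112.98 − 60)^(-0.07551) = 288.1·52.98^(-0.07551) = 288.1·0.74099 = 213.479.
Gain = 213.479 / 221.381 = 0.9643 → 0.964.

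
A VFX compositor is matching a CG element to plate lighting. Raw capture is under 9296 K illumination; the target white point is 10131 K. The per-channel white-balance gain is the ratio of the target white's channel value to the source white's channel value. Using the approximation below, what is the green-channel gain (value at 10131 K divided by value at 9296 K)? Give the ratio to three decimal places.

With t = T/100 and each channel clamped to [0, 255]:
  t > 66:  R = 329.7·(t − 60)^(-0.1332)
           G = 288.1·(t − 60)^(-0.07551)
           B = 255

At 9296 K (t = 92.96):
  G = 288.1·(92.96 − 60)^(-0.07551) = 288.1·32.96^(-0.07551) = 288.1·0.76803 = 221.269.
At 10131 K (t = 101.31):
  G = 288.1·(101.31 − 60)^(-0.07551) = 288.1·41.31^(-0.07551) = 288.1·0.75504 = 217.528.
Gain = 217.528 / 221.269 = 0.9831 → 0.983.

0.983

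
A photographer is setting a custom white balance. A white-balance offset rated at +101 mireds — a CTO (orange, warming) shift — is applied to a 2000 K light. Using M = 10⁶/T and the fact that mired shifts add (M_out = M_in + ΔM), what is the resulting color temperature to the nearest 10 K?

1660 K

M_in = 10⁶/2000 = 500.00 mireds.
M_out = 500.00 + (+101) = 601.00 mireds.
T_out = 10⁶/601.00 = 1663.9 K → 1660 K.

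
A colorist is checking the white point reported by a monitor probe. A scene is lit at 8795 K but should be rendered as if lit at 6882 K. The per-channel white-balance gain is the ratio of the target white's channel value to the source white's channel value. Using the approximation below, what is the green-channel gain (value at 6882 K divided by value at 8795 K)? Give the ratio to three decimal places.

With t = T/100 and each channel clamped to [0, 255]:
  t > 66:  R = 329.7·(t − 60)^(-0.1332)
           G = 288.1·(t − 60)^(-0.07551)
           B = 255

At 8795 K (t = 87.95):
  G = 288.1·(87.95 − 60)^(-0.07551) = 288.1·27.95^(-0.07551) = 288.1·0.77765 = 224.041.
At 6882 K (t = 68.82):
  G = 288.1·(68.82 − 60)^(-0.07551) = 288.1·8.82^(-0.07551) = 288.1·0.84841 = 244.428.
Gain = 244.428 / 224.041 = 1.0910 → 1.091.

1.091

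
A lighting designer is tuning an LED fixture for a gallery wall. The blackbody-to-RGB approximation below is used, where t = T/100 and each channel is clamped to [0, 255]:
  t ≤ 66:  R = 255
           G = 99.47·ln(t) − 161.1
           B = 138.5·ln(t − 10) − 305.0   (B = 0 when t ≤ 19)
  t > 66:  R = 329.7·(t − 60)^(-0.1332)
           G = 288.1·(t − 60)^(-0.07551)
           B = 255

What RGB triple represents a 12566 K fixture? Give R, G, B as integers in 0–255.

R=189, G=210, B=255

t = 12566/100 = 125.66; the t > 66 branch applies.
R = 329.7·(125.66 − 60)^(-0.1332) = 329.7·65.66^(-0.1332) = 329.7·0.57271 = 188.823.
G = 288.1·(125.66 − 60)^(-0.07551) = 288.1·65.66^(-0.07551) = 288.1·0.72908 = 210.048.
B = 255 by definition for t > 66.
Rounded: (189, 210, 255).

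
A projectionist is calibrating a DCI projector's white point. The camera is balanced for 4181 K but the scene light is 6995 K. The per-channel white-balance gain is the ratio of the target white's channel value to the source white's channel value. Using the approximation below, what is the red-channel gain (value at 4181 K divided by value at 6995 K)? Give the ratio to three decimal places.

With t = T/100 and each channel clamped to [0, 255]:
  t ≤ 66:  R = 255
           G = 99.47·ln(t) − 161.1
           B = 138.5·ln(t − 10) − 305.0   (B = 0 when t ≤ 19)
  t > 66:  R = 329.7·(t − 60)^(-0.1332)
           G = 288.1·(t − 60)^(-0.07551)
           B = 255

At 6995 K (t = 69.95):
  R = 329.7·(69.95 − 60)^(-0.1332) = 329.7·9.95^(-0.1332) = 329.7·0.73636 = 242.778.
At 4181 K (t = 41.81):
  R = 255 by definition for t ≤ 66.
Gain = 255.000 / 242.778 = 1.0503 → 1.050.

1.050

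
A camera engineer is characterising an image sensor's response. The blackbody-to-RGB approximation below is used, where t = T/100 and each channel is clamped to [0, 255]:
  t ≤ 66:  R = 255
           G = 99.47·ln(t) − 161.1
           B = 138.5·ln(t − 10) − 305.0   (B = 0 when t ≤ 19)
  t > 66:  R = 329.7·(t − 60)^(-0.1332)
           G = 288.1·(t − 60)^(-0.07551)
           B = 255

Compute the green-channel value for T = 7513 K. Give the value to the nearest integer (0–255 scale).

t = 7513/100 = 75.13; the t > 66 branch applies.
G = 288.1·(75.13 − 60)^(-0.07551) = 288.1·15.13^(-0.07551) = 288.1·0.81454 = 234.668.
Rounded: 235.

235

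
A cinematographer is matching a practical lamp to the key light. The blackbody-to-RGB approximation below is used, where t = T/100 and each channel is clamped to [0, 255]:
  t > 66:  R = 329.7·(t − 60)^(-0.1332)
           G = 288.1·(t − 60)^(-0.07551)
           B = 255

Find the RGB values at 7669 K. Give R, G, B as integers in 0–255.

R=227, G=233, B=255

t = 7669/100 = 76.69; the t > 66 branch applies.
R = 329.7·(76.69 − 60)^(-0.1332) = 329.7·16.69^(-0.1332) = 329.7·0.68734 = 226.615.
G = 288.1·(76.69 − 60)^(-0.07551) = 288.1·16.69^(-0.07551) = 288.1·0.80852 = 232.935.
B = 255 by definition for t > 66.
Rounded: (227, 233, 255).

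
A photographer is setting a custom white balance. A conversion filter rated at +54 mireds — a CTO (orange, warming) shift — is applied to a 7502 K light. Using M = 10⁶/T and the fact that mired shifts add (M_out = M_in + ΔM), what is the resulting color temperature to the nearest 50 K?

M_in = 10⁶/7502 = 133.30 mireds.
M_out = 133.30 + (+54) = 187.30 mireds.
T_out = 10⁶/187.30 = 5339.1 K → 5350 K.

5350 K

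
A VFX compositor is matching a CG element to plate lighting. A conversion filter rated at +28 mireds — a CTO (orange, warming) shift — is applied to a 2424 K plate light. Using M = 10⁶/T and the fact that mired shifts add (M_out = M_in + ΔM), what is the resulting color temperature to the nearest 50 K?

M_in = 10⁶/2424 = 412.54 mireds.
M_out = 412.54 + (+28) = 440.54 mireds.
T_out = 10⁶/440.54 = 2269.9 K → 2250 K.

2250 K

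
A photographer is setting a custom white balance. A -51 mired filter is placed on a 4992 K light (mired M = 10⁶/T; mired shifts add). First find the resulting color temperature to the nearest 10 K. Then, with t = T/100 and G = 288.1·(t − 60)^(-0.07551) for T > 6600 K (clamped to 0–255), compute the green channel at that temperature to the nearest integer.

249

M_in = 10⁶/4992 = 200.32; M_out = 200.32 + (-51) = 149.32.
T_out = 10⁶/149.32 = 6697.0 K → 6700 K; t = 67.
G = 288.1·(67 − 60)^(-0.07551) = 288.1·7^(-0.07551) = 288.1·0.86335 = 248.731.
Rounded: 249.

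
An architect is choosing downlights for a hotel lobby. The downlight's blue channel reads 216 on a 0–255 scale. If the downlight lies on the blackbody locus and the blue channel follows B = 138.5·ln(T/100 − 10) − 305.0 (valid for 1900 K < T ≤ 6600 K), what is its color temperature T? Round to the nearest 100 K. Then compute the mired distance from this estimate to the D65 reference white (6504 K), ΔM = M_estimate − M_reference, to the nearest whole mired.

+35 mireds

ln(t − 10) = (216 + 305.0) / 138.5 = 3.7617.
t − 10 = e^3.7617 = 43.023, so t = 53.023.
T = 100·t = 5302 K → 5300 K to the nearest 100 K.
M_estimate = 10⁶/5300 = 188.68; M_reference = 10⁶/6504 = 153.75.
ΔM = 188.68 − 153.75 = 34.93 → +35 mireds.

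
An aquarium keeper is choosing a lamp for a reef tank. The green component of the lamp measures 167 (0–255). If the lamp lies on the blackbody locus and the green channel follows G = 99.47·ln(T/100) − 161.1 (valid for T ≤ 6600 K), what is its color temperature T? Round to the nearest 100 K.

2700 K

ln t = (167 + 161.1) / 99.47 = 3.2985.
t = e^3.2985 = 27.072.
T = 100·t = 2707 K → 2700 K to the nearest 100 K.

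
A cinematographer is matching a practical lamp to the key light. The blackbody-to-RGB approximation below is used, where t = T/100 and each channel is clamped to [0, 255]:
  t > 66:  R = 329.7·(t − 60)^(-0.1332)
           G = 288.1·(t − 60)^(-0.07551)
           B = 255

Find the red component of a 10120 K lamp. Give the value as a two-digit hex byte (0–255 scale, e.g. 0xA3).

0xC9

t = 10120/100 = 101.2; the t > 66 branch applies.
R = 329.7·(101.2 − 60)^(-0.1332) = 329.7·41.2^(-0.1332) = 329.7·0.60939 = 200.916.
Rounded: 201; in hex, 0xC9.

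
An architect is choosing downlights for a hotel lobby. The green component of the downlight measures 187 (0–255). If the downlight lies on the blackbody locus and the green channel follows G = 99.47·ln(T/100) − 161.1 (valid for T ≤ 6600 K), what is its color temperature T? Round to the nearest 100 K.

3300 K

ln t = (187 + 161.1) / 99.47 = 3.4995.
t = e^3.4995 = 33.100.
T = 100·t = 3310 K → 3300 K to the nearest 100 K.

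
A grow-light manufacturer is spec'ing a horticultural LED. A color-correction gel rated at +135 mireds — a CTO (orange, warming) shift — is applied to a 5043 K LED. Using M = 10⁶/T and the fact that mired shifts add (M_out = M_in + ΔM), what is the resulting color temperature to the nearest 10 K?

M_in = 10⁶/5043 = 198.29 mireds.
M_out = 198.29 + (+135) = 333.29 mireds.
T_out = 10⁶/333.29 = 3000.3 K → 3000 K.

3000 K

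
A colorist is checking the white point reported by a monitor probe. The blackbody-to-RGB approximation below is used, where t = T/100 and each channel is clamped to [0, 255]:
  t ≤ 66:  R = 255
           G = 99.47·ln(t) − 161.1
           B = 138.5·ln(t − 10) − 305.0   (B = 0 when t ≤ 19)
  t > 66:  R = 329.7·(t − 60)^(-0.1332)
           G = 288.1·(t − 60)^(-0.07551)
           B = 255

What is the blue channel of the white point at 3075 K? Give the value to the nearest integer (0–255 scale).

115

t = 3075/100 = 30.75; the t ≤ 66 branch applies.
B = 138.5·ln(30.75 − 10) − 305.0 = 138.5·ln 20.75 − 305.0 = 138.5·3.0325 − 305.0 = 115.008.
Rounded: 115.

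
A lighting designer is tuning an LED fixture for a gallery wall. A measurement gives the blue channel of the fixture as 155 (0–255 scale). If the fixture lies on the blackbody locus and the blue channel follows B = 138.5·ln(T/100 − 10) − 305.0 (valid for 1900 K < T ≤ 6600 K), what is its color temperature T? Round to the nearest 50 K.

ln(t − 10) = (155 + 305.0) / 138.5 = 3.3213.
t − 10 = e^3.3213 = 27.696, so t = 37.696.
T = 100·t = 3770 K → 3750 K to the nearest 50 K.

3750 K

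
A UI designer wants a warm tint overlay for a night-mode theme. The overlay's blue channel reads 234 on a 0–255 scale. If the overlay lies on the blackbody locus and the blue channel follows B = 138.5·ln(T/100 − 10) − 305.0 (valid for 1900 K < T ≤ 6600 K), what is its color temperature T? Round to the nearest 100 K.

ln(t − 10) = (234 + 305.0) / 138.5 = 3.8917.
t − 10 = e^3.8917 = 48.994, so t = 58.994.
T = 100·t = 5899 K → 5900 K to the nearest 100 K.

5900 K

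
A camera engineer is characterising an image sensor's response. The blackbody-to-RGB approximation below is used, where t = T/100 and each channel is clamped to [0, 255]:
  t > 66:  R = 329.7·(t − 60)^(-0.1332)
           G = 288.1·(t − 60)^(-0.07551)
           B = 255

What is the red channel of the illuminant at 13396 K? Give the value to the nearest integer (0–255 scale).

186

t = 13396/100 = 133.96; the t > 66 branch applies.
R = 329.7·(133.96 − 60)^(-0.1332) = 329.7·73.96^(-0.1332) = 329.7·0.56370 = 185.853.
Rounded: 186.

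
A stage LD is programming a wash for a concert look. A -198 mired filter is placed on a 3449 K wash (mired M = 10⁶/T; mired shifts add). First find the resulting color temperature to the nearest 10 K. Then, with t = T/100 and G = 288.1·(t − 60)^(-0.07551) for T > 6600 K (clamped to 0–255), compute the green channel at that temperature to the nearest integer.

215

M_in = 10⁶/3449 = 289.94; M_out = 289.94 + (-198) = 91.94.
T_out = 10⁶/91.94 = 10876.8 K → 10880 K; t = 108.8.
G = 288.1·(108.8 − 60)^(-0.07551) = 288.1·48.8^(-0.07551) = 288.1·0.74560 = 214.808.
Rounded: 215.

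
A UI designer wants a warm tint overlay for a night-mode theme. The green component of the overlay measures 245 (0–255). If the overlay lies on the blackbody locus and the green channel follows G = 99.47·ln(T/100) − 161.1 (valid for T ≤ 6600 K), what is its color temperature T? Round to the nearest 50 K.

ln t = (245 + 161.1) / 99.47 = 4.0826.
t = e^4.0826 = 59.302.
T = 100·t = 5930 K → 5950 K to the nearest 50 K.

5950 K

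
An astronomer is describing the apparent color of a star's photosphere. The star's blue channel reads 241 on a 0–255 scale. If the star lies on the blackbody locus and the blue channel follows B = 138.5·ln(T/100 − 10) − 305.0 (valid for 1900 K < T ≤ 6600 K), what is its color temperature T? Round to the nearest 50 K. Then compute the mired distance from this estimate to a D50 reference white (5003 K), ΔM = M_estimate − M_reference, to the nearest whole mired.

ln(t − 10) = (241 + 305.0) / 138.5 = 3.9422.
t − 10 = e^3.9422 = 51.534, so t = 61.534.
T = 100·t = 6153 K → 6150 K to the nearest 50 K.
M_estimate = 10⁶/6150 = 162.60; M_reference = 10⁶/5003 = 199.88.
ΔM = 162.60 − 199.88 = -37.28 → -37 mireds.

-37 mireds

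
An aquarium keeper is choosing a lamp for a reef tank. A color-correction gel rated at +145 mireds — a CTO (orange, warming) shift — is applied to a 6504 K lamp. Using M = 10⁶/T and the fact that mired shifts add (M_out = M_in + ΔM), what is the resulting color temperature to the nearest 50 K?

M_in = 10⁶/6504 = 153.75 mireds.
M_out = 153.75 + (+145) = 298.75 mireds.
T_out = 10⁶/298.75 = 3347.3 K → 3350 K.

3350 K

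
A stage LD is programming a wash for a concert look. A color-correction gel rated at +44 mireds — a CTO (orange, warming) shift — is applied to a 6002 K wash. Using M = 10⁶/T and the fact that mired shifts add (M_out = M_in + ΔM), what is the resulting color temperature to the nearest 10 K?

4750 K

M_in = 10⁶/6002 = 166.61 mireds.
M_out = 166.61 + (+44) = 210.61 mireds.
T_out = 10⁶/210.61 = 4748.1 K → 4750 K.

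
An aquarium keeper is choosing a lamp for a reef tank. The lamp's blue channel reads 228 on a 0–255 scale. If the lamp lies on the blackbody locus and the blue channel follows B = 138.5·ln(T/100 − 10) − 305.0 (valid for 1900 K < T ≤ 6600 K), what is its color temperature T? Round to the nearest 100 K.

ln(t − 10) = (228 + 305.0) / 138.5 = 3.8484.
t − 10 = e^3.8484 = 46.917, so t = 56.917.
T = 100·t = 5692 K → 5700 K to the nearest 100 K.

5700 K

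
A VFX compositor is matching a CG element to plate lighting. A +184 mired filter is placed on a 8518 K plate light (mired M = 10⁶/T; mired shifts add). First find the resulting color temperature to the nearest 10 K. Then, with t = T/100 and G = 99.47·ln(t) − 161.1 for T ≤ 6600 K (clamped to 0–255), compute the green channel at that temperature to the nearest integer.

187

M_in = 10⁶/8518 = 117.40; M_out = 117.40 + (+184) = 301.40.
T_out = 10⁶/301.40 = 3317.9 K → 3320 K; t = 33.2.
G = 99.47·ln 33.2 − 161.1 = 99.47·3.5025 − 161.1 = 187.299.
Rounded: 187.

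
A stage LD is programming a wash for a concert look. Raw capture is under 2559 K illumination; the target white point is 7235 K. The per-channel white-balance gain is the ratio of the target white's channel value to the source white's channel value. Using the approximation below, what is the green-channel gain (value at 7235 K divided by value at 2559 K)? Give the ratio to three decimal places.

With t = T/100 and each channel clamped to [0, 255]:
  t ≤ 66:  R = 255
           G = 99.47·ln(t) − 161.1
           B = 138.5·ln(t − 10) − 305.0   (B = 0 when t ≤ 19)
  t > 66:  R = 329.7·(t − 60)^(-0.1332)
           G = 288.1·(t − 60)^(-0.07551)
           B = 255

At 2559 K (t = 25.59):
  G = 99.47·ln 25.59 − 161.1 = 99.47·3.2422 − 161.1 = 161.402.
At 7235 K (t = 72.35):
  G = 288.1·(72.35 − 60)^(-0.07551) = 288.1·12.35^(-0.07551) = 288.1·0.82712 = 238.293.
Gain = 238.293 / 161.402 = 1.4764 → 1.476.

1.476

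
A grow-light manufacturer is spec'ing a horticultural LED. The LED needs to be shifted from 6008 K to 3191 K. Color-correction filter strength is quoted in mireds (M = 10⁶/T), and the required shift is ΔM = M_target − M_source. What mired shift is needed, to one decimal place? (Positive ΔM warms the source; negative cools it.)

M_source = 10⁶/6008 = 166.445; M_target = 10⁶/3191 = 313.381.
ΔM = 313.381 − 166.445 = 146.937 → +146.9 mireds, a warming shift.

+146.9 mireds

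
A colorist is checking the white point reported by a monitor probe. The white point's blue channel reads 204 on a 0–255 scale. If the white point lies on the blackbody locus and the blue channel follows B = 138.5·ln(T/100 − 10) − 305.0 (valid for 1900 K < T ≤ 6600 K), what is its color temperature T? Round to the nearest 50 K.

ln(t − 10) = (204 + 305.0) / 138.5 = 3.6751.
t − 10 = e^3.6751 = 39.452, so t = 49.452.
T = 100·t = 4945 K → 4950 K to the nearest 50 K.

4950 K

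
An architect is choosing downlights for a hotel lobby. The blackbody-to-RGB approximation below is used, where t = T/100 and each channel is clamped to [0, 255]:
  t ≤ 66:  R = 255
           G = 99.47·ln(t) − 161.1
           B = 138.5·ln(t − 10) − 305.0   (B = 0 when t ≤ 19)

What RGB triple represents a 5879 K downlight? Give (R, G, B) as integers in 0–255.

(255, 244, 233)

t = 5879/100 = 58.79; the t ≤ 66 branch applies.
R = 255 by definition for t ≤ 66.
G = 99.47·ln 58.79 − 161.1 = 99.47·4.0740 − 161.1 = 244.138.
B = 138.5·ln(58.79 − 10) − 305.0 = 138.5·ln 48.79 − 305.0 = 138.5·3.8875 − 305.0 = 233.422.
Rounded: (255, 244, 233).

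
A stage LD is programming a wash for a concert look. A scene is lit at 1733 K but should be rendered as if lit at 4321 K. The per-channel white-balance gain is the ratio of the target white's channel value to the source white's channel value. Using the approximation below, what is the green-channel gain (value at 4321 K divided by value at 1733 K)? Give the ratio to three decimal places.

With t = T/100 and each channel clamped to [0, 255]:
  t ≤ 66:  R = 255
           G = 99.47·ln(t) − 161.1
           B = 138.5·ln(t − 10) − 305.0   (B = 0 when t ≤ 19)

At 1733 K (t = 17.33):
  G = 99.47·ln 17.33 − 161.1 = 99.47·2.8524 − 161.1 = 122.632.
At 4321 K (t = 43.21):
  G = 99.47·ln 43.21 − 161.1 = 99.47·3.7661 − 161.1 = 213.511.
Gain = 213.511 / 122.632 = 1.7411 → 1.741.

1.741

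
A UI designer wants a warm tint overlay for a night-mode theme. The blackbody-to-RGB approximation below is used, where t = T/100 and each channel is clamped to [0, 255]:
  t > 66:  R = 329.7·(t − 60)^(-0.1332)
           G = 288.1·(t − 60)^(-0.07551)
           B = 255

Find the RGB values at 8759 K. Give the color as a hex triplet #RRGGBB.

t = 8759/100 = 87.59; the t > 66 branch applies.
R = 329.7·(87.59 − 60)^(-0.1332) = 329.7·27.59^(-0.1332) = 329.7·0.64282 = 211.939.
G = 288.1·(87.59 − 60)^(-0.07551) = 288.1·27.59^(-0.07551) = 288.1·0.77841 = 224.260.
B = 255 by definition for t > 66.
Rounded: (212, 224, 255).
In hex: #D4E0FF.

#D4E0FF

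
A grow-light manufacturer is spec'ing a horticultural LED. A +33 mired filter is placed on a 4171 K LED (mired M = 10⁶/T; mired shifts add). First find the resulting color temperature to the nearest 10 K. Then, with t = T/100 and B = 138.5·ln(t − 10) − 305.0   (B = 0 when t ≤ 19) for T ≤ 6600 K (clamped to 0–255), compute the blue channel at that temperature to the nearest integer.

150

M_in = 10⁶/4171 = 239.75; M_out = 239.75 + (+33) = 272.75.
T_out = 10⁶/272.75 = 3666.4 K → 3670 K; t = 36.7.
B = 138.5·ln(36.7 − 10) − 305.0 = 138.5·ln 26.7 − 305.0 = 138.5·3.2847 − 305.0 = 149.926.
Rounded: 150.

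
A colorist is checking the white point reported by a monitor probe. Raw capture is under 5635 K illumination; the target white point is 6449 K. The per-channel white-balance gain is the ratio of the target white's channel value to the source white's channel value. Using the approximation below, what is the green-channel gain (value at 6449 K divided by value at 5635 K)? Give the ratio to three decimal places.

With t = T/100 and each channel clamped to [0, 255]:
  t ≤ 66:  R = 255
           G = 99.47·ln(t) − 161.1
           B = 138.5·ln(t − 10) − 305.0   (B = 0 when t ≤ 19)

At 5635 K (t = 56.35):
  G = 99.47·ln 56.35 − 161.1 = 99.47·4.0316 − 161.1 = 239.921.
At 6449 K (t = 64.49):
  G = 99.47·ln 64.49 − 161.1 = 99.47·4.1665 − 161.1 = 253.343.
Gain = 253.343 / 239.921 = 1.0559 → 1.056.

1.056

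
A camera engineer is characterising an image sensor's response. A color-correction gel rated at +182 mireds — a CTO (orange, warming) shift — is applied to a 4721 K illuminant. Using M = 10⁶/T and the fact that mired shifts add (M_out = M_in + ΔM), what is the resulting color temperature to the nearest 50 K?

2550 K

M_in = 10⁶/4721 = 211.82 mireds.
M_out = 211.82 + (+182) = 393.82 mireds.
T_out = 10⁶/393.82 = 2539.2 K → 2550 K.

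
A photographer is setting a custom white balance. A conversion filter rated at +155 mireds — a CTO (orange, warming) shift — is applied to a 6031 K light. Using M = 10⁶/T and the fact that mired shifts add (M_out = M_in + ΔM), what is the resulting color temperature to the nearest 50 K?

M_in = 10⁶/6031 = 165.81 mireds.
M_out = 165.81 + (+155) = 320.81 mireds.
T_out = 10⁶/320.81 = 3117.1 K → 3100 K.

3100 K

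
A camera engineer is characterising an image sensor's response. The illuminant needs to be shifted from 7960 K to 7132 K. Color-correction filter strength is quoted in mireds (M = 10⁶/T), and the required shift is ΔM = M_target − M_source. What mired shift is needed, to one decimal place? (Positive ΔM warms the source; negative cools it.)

+14.6 mireds

M_source = 10⁶/7960 = 125.628; M_target = 10⁶/7132 = 140.213.
ΔM = 140.213 − 125.628 = 14.585 → +14.6 mireds, a warming shift.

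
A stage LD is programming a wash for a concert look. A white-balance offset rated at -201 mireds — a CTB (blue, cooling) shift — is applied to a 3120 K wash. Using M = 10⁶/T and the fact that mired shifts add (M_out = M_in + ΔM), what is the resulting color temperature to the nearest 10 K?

M_in = 10⁶/3120 = 320.51 mireds.
M_out = 320.51 + (-201) = 119.51 mireds.
T_out = 10⁶/119.51 = 8367.3 K → 8370 K.

8370 K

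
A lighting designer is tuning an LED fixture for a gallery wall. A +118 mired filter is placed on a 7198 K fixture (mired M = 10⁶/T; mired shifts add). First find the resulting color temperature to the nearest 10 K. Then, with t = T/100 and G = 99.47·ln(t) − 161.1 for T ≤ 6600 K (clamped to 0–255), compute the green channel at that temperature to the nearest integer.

M_in = 10⁶/7198 = 138.93; M_out = 138.93 + (+118) = 256.93.
T_out = 10⁶/256.93 = 3892.1 K → 3890 K; t = 38.9.
G = 99.47·ln 38.9 − 161.1 = 99.47·3.6610 − 161.1 = 203.059.
Rounded: 203.

203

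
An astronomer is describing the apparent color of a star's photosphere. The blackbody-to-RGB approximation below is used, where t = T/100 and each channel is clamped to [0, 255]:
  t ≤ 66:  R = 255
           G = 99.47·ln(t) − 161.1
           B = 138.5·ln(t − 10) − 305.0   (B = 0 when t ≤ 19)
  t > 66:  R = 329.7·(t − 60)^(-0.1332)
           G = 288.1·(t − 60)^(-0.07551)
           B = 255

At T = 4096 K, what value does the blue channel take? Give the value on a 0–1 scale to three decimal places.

0.668

t = 4096/100 = 40.96; the t ≤ 66 branch applies.
B = 138.5·ln(40.96 − 10) − 305.0 = 138.5·ln 30.96 − 305.0 = 138.5·3.4327 − 305.0 = 170.428.
On a 0–1 scale: 170.428/255 = 0.6683 → 0.668.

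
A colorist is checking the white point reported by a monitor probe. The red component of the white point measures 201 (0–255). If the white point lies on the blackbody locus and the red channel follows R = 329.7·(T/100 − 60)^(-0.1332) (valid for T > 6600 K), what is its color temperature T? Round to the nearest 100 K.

(t − 60)^(-0.1332) = 201/329.7 = 0.60965.
t − 60 = 0.60965^(1/-0.1332) = 0.60965^(-7.508) = 41.071, so t = 101.071.
T = 100·t = 10107 K → 10100 K to the nearest 100 K.

10100 K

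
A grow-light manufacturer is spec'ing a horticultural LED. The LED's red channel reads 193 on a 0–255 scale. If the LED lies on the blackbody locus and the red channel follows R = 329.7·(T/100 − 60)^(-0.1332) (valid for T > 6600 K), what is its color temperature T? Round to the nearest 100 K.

(t − 60)^(-0.1332) = 193/329.7 = 0.58538.
t − 60 = 0.58538^(1/-0.1332) = 0.58538^(-7.508) = 55.713, so t = 115.713.
T = 100·t = 11571 K → 11600 K to the nearest 100 K.

11600 K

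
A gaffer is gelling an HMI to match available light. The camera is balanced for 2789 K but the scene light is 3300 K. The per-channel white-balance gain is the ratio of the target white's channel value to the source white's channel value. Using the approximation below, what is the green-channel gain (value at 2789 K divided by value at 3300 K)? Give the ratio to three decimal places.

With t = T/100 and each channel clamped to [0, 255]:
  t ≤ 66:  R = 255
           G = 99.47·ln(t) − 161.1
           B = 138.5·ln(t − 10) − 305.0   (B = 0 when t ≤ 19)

At 3300 K (t = 33):
  G = 99.47·ln 33 − 161.1 = 99.47·3.4965 − 161.1 = 186.698.
At 2789 K (t = 27.89):
  G = 99.47·ln 27.89 − 161.1 = 99.47·3.3283 − 161.1 = 169.963.
Gain = 169.963 / 186.698 = 0.9104 → 0.910.

0.910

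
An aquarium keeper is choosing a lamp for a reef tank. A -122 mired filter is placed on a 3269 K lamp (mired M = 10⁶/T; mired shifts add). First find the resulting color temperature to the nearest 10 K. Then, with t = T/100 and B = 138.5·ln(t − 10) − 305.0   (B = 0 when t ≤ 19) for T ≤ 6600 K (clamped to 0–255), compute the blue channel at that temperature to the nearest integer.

M_in = 10⁶/3269 = 305.90; M_out = 305.90 + (-122) = 183.90.
T_out = 10⁶/183.90 = 5437.6 K → 5440 K; t = 54.4.
B = 138.5·ln(54.4 − 10) − 305.0 = 138.5·ln 44.4 − 305.0 = 138.5·3.7932 − 305.0 = 220.364.
Rounded: 220.

220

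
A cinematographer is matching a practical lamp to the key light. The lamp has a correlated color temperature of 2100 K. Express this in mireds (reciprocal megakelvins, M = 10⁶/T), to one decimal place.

476.2 mireds

M = 10⁶ / 2100 = 476.190 → 476.2 mireds.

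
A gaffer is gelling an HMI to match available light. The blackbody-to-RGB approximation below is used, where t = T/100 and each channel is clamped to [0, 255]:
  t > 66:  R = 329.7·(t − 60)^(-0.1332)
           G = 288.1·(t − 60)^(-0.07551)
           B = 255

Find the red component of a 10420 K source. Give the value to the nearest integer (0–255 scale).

199

t = 10420/100 = 104.2; the t > 66 branch applies.
R = 329.7·(104.2 − 60)^(-0.1332) = 329.7·44.2^(-0.1332) = 329.7·0.60371 = 199.044.
Rounded: 199.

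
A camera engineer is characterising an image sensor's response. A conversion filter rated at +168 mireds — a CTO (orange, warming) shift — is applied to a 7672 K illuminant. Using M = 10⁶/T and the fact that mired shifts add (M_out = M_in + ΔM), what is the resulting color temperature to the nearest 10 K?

M_in = 10⁶/7672 = 130.34 mireds.
M_out = 130.34 + (+168) = 298.34 mireds.
T_out = 10⁶/298.34 = 3351.8 K → 3350 K.

3350 K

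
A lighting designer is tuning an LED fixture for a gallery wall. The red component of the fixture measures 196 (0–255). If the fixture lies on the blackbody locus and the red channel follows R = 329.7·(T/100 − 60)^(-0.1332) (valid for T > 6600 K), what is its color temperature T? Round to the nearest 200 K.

(t − 60)^(-0.1332) = 196/329.7 = 0.59448.
t − 60 = 0.59448^(1/-0.1332) = 0.59448^(-7.508) = 49.621, so t = 109.621.
T = 100·t = 10962 K → 11000 K to the nearest 200 K.

11000 K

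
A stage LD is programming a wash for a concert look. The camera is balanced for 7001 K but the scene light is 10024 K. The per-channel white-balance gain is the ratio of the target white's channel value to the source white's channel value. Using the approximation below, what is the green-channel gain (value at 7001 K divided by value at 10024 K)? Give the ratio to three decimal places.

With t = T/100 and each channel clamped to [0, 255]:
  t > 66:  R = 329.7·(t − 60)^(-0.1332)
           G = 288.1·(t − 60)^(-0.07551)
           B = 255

At 10024 K (t = 100.24):
  G = 288.1·(100.24 − 60)^(-0.07551) = 288.1·40.24^(-0.07551) = 288.1·0.75654 = 217.959.
At 7001 K (t = 70.01):
  G = 288.1·(70.01 − 60)^(-0.07551) = 288.1·10.01^(-0.07551) = 288.1·0.84034 = 242.103.
Gain = 242.103 / 217.959 = 1.1108 → 1.111.

1.111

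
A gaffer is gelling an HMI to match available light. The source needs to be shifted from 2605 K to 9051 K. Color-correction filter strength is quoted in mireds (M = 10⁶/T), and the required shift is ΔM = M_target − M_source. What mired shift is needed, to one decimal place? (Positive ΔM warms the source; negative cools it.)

-273.4 mireds

M_source = 10⁶/2605 = 383.877; M_target = 10⁶/9051 = 110.485.
ΔM = 110.485 − 383.877 = -273.392 → -273.4 mireds, a cooling shift.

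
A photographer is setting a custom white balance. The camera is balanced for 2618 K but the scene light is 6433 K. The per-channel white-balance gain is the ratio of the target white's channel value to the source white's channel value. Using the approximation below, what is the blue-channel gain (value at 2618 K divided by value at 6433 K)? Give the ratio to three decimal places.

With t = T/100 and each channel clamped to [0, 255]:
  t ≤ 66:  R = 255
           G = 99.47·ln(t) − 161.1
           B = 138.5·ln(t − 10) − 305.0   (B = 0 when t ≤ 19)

At 6433 K (t = 64.33):
  B = 138.5·ln(64.33 − 10) − 305.0 = 138.5·ln 54.33 − 305.0 = 138.5·3.9951 − 305.0 = 248.318.
At 2618 K (t = 26.18):
  B = 138.5·ln(26.18 − 10) − 305.0 = 138.5·ln 16.18 − 305.0 = 138.5·2.7838 − 305.0 = 80.553.
Gain = 80.553 / 248.318 = 0.3244 → 0.324.

0.324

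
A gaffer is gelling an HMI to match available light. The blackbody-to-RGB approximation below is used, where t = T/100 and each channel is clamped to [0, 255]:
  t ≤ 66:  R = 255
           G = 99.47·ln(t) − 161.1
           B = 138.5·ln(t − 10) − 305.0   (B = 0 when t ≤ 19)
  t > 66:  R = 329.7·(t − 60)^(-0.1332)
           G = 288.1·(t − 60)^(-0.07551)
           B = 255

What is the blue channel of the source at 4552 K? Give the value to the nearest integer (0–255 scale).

189

t = 4552/100 = 45.52; the t ≤ 66 branch applies.
B = 138.5·ln(45.52 − 10) − 305.0 = 138.5·ln 35.52 − 305.0 = 138.5·3.5701 − 305.0 = 189.458.
Rounded: 189.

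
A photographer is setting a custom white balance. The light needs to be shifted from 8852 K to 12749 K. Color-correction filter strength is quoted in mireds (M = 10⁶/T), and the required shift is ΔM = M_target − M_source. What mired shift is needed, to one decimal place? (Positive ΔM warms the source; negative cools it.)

M_source = 10⁶/8852 = 112.969; M_target = 10⁶/12749 = 78.438.
ΔM = 78.438 − 112.969 = -34.531 → -34.5 mireds, a cooling shift.

-34.5 mireds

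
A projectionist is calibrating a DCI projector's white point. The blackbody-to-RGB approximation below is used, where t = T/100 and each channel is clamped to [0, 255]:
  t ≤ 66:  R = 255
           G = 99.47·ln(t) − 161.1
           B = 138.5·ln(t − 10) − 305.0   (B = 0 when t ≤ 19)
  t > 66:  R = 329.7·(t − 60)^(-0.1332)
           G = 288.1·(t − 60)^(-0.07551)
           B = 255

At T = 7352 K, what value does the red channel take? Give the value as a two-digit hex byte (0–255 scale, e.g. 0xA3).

t = 7352/100 = 73.52; the t > 66 branch applies.
R = 329.7·(73.52 − 60)^(-0.1332) = 329.7·13.52^(-0.1332) = 329.7·0.70689 = 233.063.
Rounded: 233; in hex, 0xE9.

0xE9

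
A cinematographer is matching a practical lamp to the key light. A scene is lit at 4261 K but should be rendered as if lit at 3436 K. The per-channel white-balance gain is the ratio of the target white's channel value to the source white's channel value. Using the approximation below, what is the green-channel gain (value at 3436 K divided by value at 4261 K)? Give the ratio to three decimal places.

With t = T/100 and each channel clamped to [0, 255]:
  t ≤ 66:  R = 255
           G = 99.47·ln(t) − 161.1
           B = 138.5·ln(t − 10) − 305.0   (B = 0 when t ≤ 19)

At 4261 K (t = 42.61):
  G = 99.47·ln 42.61 − 161.1 = 99.47·3.7521 − 161.1 = 212.120.
At 3436 K (t = 34.36):
  G = 99.47·ln 34.36 − 161.1 = 99.47·3.5369 − 161.1 = 190.715.
Gain = 190.715 / 212.120 = 0.8991 → 0.899.

0.899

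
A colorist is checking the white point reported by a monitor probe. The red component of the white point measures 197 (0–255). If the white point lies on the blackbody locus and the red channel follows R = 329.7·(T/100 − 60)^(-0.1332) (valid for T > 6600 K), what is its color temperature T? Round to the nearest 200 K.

(t − 60)^(-0.1332) = 197/329.7 = 0.59751.
t − 60 = 0.59751^(1/-0.1332) = 0.59751^(-7.508) = 47.761, so t = 107.761.
T = 100·t = 10776 K → 10800 K to the nearest 200 K.

10800 K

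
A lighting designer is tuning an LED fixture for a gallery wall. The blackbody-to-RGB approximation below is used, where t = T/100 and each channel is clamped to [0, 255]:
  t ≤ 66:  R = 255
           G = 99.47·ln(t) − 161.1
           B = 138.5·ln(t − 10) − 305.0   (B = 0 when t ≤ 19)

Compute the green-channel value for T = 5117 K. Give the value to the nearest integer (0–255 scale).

t = 5117/100 = 51.17; the t ≤ 66 branch applies.
G = 99.47·ln 51.17 − 161.1 = 99.47·3.9352 − 161.1 = 230.330.
Rounded: 230.

230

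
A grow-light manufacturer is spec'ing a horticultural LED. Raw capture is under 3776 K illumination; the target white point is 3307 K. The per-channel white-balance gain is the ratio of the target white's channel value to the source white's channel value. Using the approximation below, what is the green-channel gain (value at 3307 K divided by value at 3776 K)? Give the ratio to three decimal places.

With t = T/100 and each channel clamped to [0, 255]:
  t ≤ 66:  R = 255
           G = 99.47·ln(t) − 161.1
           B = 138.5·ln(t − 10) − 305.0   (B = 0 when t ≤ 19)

0.934

At 3776 K (t = 37.76):
  G = 99.47·ln 37.76 − 161.1 = 99.47·3.6313 − 161.1 = 200.100.
At 3307 K (t = 33.07):
  G = 99.47·ln 33.07 − 161.1 = 99.47·3.4986 − 161.1 = 186.908.
Gain = 186.908 / 200.100 = 0.9341 → 0.934.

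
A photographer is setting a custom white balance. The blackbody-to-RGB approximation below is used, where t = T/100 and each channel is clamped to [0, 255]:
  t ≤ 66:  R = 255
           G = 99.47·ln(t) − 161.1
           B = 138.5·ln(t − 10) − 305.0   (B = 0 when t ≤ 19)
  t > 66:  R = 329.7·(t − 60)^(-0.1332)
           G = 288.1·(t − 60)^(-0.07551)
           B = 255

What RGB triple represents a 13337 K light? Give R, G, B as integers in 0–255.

R=186, G=208, B=255

t = 13337/100 = 133.37; the t > 66 branch applies.
R = 329.7·(133.37 − 60)^(-0.1332) = 329.7·73.37^(-0.1332) = 329.7·0.56430 = 186.051.
G = 288.1·(133.37 − 60)^(-0.07551) = 288.1·73.37^(-0.07551) = 288.1·0.72299 = 208.295.
B = 255 by definition for t > 66.
Rounded: (186, 208, 255).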